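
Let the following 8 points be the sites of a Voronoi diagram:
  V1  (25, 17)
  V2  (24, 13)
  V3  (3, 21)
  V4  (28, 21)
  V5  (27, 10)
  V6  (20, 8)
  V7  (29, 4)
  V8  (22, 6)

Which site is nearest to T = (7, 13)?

V3

Since √ is increasing, it suffices to compare squared distances:
|TV1|² = 324 + 16 = 340
|TV2|² = 289 + 0 = 289
|TV3|² = 16 + 64 = 80
|TV4|² = 441 + 64 = 505
|TV5|² = 400 + 9 = 409
|TV6|² = 169 + 25 = 194
|TV7|² = 484 + 81 = 565
|TV8|² = 225 + 49 = 274
V3 is nearest.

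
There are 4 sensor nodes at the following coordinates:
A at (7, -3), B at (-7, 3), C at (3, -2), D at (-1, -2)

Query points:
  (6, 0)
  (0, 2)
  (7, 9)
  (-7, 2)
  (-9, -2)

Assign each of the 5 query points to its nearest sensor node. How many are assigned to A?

1

(6, 0) — d² to each: A:10, B:178, C:13, D:53 → nearest is A
(0, 2) — d² to each: A:74, B:50, C:25, D:17 → nearest is D
(7, 9) — d² to each: A:144, B:232, C:137, D:185 → nearest is C
(-7, 2) — d² to each: A:221, B:1, C:116, D:52 → nearest is B
(-9, -2) — d² to each: A:257, B:29, C:144, D:64 → nearest is B
1 of the 5 points has A as nearest.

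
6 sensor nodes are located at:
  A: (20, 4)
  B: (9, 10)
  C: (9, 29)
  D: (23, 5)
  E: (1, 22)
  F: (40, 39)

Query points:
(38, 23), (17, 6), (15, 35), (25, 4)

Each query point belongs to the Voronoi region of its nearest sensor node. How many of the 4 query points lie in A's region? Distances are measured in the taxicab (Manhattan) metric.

1

(38, 23) — d to each: A:37, B:42, C:35, D:33, E:38, F:18 → nearest is F
(17, 6) — d to each: A:5, B:12, C:31, D:7, E:32, F:56 → nearest is A
(15, 35) — d to each: A:36, B:31, C:12, D:38, E:27, F:29 → nearest is C
(25, 4) — d to each: A:5, B:22, C:41, D:3, E:42, F:50 → nearest is D
1 of the 4 points has A as nearest.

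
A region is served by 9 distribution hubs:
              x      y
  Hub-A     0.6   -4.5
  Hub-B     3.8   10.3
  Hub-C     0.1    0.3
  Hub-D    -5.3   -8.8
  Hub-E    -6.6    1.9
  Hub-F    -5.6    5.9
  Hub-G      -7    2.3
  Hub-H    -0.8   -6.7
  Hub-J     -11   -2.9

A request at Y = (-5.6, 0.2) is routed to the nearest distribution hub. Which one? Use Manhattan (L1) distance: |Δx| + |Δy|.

d(Y, Hub-A) = 6.2 + 4.7 = 10.9
d(Y, Hub-B) = 9.4 + 10.1 = 19.5
d(Y, Hub-C) = 5.7 + 0.1 = 5.8
d(Y, Hub-D) = 0.3 + 9 = 9.3
d(Y, Hub-E) = 1 + 1.7 = 2.7
d(Y, Hub-F) = 0 + 5.7 = 5.7
d(Y, Hub-G) = 1.4 + 2.1 = 3.5
d(Y, Hub-H) = 4.8 + 6.9 = 11.7
d(Y, Hub-J) = 5.4 + 3.1 = 8.5
Hub-E is nearest.

Hub-E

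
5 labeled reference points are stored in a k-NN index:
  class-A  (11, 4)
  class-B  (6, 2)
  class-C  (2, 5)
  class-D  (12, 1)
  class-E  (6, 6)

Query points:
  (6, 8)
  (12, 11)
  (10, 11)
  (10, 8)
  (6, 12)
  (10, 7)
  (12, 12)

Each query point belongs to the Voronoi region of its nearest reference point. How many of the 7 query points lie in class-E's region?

(6, 8) — d² to each: class-A:41, class-B:36, class-C:25, class-D:85, class-E:4 → nearest is class-E
(12, 11) — d² to each: class-A:50, class-B:117, class-C:136, class-D:100, class-E:61 → nearest is class-A
(10, 11) — d² to each: class-A:50, class-B:97, class-C:100, class-D:104, class-E:41 → nearest is class-E
(10, 8) — d² to each: class-A:17, class-B:52, class-C:73, class-D:53, class-E:20 → nearest is class-A
(6, 12) — d² to each: class-A:89, class-B:100, class-C:65, class-D:157, class-E:36 → nearest is class-E
(10, 7) — d² to each: class-A:10, class-B:41, class-C:68, class-D:40, class-E:17 → nearest is class-A
(12, 12) — d² to each: class-A:65, class-B:136, class-C:149, class-D:121, class-E:72 → nearest is class-A
3 of the 7 points have class-E as nearest.

3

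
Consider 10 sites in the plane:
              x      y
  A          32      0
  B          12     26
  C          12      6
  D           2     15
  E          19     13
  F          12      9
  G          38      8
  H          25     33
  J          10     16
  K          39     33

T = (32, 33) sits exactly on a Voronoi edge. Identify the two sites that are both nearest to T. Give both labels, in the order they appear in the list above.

Squared distances from T to each site:
|TA|² = (32−32)² + (33−0)² = 0 + 1089 = 1089
|TB|² = (32−12)² + (33−26)² = 400 + 49 = 449
|TC|² = (32−12)² + (33−6)² = 400 + 729 = 1129
|TD|² = (32−2)² + (33−15)² = 900 + 324 = 1224
|TE|² = (32−19)² + (33−13)² = 169 + 400 = 569
|TF|² = (32−12)² + (33−9)² = 400 + 576 = 976
|TG|² = (32−38)² + (33−8)² = 36 + 625 = 661
|TH|² = (32−25)² + (33−33)² = 49 + 0 = 49
|TJ|² = (32−10)² + (33−16)² = 484 + 289 = 773
|TK|² = (32−39)² + (33−33)² = 49 + 0 = 49
T is equidistant from H and K (both at squared distance 49), and every other site is strictly farther — so T lies on the H–K Voronoi edge.

H and K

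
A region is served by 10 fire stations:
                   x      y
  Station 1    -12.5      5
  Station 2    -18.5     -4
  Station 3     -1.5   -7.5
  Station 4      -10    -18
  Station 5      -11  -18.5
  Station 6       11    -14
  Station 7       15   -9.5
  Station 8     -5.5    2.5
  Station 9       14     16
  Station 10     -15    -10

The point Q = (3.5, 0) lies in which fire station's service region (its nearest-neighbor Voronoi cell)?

Compare squared distances (the ordering matches that of the actual distances):
d²(Q, Station 1) = (3.5−(-12.5))² + (0−5)² = 256 + 25 = 281
d²(Q, Station 2) = (3.5−(-18.5))² + (0−(-4))² = 484 + 16 = 500
d²(Q, Station 3) = (3.5−(-1.5))² + (0−(-7.5))² = 25 + 56.25 = 81.25
d²(Q, Station 4) = (3.5−(-10))² + (0−(-18))² = 182.25 + 324 = 506.25
d²(Q, Station 5) = (3.5−(-11))² + (0−(-18.5))² = 210.25 + 342.25 = 552.5
d²(Q, Station 6) = (3.5−11)² + (0−(-14))² = 56.25 + 196 = 252.25
d²(Q, Station 7) = (3.5−15)² + (0−(-9.5))² = 132.25 + 90.25 = 222.5
d²(Q, Station 8) = (3.5−(-5.5))² + (0−2.5)² = 81 + 6.25 = 87.25
d²(Q, Station 9) = (3.5−14)² + (0−16)² = 110.25 + 256 = 366.25
d²(Q, Station 10) = (3.5−(-15))² + (0−(-10))² = 342.25 + 100 = 442.25
Station 3 is nearest.

Station 3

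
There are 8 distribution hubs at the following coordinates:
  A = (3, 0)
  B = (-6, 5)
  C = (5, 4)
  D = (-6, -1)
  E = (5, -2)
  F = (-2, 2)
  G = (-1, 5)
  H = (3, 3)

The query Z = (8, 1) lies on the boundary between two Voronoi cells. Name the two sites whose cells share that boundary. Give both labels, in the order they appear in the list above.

C and E

Squared distances from Z to each site:
|ZA|² = (8−3)² + (1−0)² = 25 + 1 = 26
|ZB|² = (8−(-6))² + (1−5)² = 196 + 16 = 212
|ZC|² = (8−5)² + (1−4)² = 9 + 9 = 18
|ZD|² = (8−(-6))² + (1−(-1))² = 196 + 4 = 200
|ZE|² = (8−5)² + (1−(-2))² = 9 + 9 = 18
|ZF|² = (8−(-2))² + (1−2)² = 100 + 1 = 101
|ZG|² = (8−(-1))² + (1−5)² = 81 + 16 = 97
|ZH|² = (8−3)² + (1−3)² = 25 + 4 = 29
Z is equidistant from C and E (both at squared distance 18), and every other site is strictly farther — so Z lies on the C–E Voronoi edge.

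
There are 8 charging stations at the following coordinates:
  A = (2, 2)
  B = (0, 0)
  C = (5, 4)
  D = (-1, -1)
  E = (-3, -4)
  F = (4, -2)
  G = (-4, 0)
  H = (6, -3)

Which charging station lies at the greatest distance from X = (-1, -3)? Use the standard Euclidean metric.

Compare squared distances (the ordering matches that of the actual distances):
|XA|² = 9 + 25 = 34
|XB|² = 1 + 9 = 10
|XC|² = 36 + 49 = 85
|XD|² = 0 + 4 = 4
|XE|² = 4 + 1 = 5
|XF|² = 25 + 1 = 26
|XG|² = 9 + 9 = 18
|XH|² = 49 + 0 = 49
The largest is to C.

C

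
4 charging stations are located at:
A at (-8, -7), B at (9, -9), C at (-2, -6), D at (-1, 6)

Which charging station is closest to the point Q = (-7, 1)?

Compare squared distances (the ordering matches that of the actual distances):
|QA|² = (-7−(-8))² + (1−(-7))² = 1 + 64 = 65
|QB|² = (-7−9)² + (1−(-9))² = 256 + 100 = 356
|QC|² = (-7−(-2))² + (1−(-6))² = 25 + 49 = 74
|QD|² = (-7−(-1))² + (1−6)² = 36 + 25 = 61
The smallest is to D, so Q lies in the Voronoi region of D.

D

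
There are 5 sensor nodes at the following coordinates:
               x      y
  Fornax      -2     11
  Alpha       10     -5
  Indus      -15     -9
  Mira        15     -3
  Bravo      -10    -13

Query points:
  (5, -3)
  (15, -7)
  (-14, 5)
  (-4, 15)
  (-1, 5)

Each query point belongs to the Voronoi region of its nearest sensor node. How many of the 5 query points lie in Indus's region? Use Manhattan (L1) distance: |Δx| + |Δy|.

1

(5, -3) — d to each: Fornax:21, Alpha:7, Indus:26, Mira:10, Bravo:25 → nearest is Alpha
(15, -7) — d to each: Fornax:35, Alpha:7, Indus:32, Mira:4, Bravo:31 → nearest is Mira
(-14, 5) — d to each: Fornax:18, Alpha:34, Indus:15, Mira:37, Bravo:22 → nearest is Indus
(-4, 15) — d to each: Fornax:6, Alpha:34, Indus:35, Mira:37, Bravo:34 → nearest is Fornax
(-1, 5) — d to each: Fornax:7, Alpha:21, Indus:28, Mira:24, Bravo:27 → nearest is Fornax
1 of the 5 points has Indus as nearest.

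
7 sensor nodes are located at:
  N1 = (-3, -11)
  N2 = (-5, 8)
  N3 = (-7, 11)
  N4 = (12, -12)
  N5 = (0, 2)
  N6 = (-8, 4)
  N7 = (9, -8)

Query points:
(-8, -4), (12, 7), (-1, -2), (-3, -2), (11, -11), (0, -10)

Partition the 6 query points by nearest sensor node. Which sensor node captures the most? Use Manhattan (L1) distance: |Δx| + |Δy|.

N5

(-8, -4) — d to each: N1:12, N2:15, N3:16, N4:28, N5:14, N6:8, N7:21 → nearest is N6
(12, 7) — d to each: N1:33, N2:18, N3:23, N4:19, N5:17, N6:23, N7:18 → nearest is N5
(-1, -2) — d to each: N1:11, N2:14, N3:19, N4:23, N5:5, N6:13, N7:16 → nearest is N5
(-3, -2) — d to each: N1:9, N2:12, N3:17, N4:25, N5:7, N6:11, N7:18 → nearest is N5
(11, -11) — d to each: N1:14, N2:35, N3:40, N4:2, N5:24, N6:34, N7:5 → nearest is N4
(0, -10) — d to each: N1:4, N2:23, N3:28, N4:14, N5:12, N6:22, N7:11 → nearest is N1
Tally — N1:1, N4:1, N5:3, N6:1. N5 captures the most (3).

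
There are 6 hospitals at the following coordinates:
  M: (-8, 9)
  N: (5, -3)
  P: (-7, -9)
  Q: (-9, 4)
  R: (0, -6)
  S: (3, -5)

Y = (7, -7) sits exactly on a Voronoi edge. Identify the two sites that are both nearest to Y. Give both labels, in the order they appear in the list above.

Squared distances from Y to each site:
|YM|² = 225 + 256 = 481
|YN|² = 4 + 16 = 20
|YP|² = 196 + 4 = 200
|YQ|² = 256 + 121 = 377
|YR|² = 49 + 1 = 50
|YS|² = 16 + 4 = 20
Y is equidistant from N and S (both at squared distance 20), and every other site is strictly farther — so Y lies on the N–S Voronoi edge.

N and S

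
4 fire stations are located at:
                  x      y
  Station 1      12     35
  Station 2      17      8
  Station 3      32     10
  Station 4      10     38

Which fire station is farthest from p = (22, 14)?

Station 4

Since √ is increasing, it suffices to compare squared distances:
d²(p, Station 1) = (22−12)² + (14−35)² = 100 + 441 = 541
d²(p, Station 2) = (22−17)² + (14−8)² = 25 + 36 = 61
d²(p, Station 3) = (22−32)² + (14−10)² = 100 + 16 = 116
d²(p, Station 4) = (22−10)² + (14−38)² = 144 + 576 = 720
The largest is to Station 4.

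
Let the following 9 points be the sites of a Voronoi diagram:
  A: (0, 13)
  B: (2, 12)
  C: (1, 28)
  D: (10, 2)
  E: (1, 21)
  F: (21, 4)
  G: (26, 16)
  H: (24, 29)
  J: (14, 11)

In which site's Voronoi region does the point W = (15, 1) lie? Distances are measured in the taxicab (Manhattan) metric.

d(W,A) = 15 + 12 = 27
d(W,B) = 13 + 11 = 24
d(W,C) = 14 + 27 = 41
d(W,D) = 5 + 1 = 6
d(W,E) = 14 + 20 = 34
d(W,F) = 6 + 3 = 9
d(W,G) = 11 + 15 = 26
d(W,H) = 9 + 28 = 37
d(W,J) = 1 + 10 = 11
Minimum is at D.

D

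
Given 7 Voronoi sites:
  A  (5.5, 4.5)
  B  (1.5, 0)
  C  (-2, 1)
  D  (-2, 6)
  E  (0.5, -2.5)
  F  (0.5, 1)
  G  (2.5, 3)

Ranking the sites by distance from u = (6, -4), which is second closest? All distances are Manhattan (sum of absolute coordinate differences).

d(u,A) = |6−5.5| + |-4−4.5| = 0.5 + 8.5 = 9
d(u,B) = |6−1.5| + |-4−0| = 4.5 + 4 = 8.5
d(u,C) = |6−(-2)| + |-4−1| = 8 + 5 = 13
d(u,D) = |6−(-2)| + |-4−6| = 8 + 10 = 18
d(u,E) = |6−0.5| + |-4−(-2.5)| = 5.5 + 1.5 = 7
d(u,F) = |6−0.5| + |-4−1| = 5.5 + 5 = 10.5
d(u,G) = |6−2.5| + |-4−3| = 3.5 + 7 = 10.5
Sorted ascending: E, B, A, … — the second-nearest is B.

B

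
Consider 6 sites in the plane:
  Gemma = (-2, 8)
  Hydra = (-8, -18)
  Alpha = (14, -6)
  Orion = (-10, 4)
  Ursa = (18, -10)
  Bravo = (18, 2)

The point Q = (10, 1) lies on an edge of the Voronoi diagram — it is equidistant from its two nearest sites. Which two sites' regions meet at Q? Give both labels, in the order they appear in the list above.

Alpha and Bravo

Squared distances from Q to each site:
d²(Q, Gemma) = 144 + 49 = 193
d²(Q, Hydra) = 324 + 361 = 685
d²(Q, Alpha) = 16 + 49 = 65
d²(Q, Orion) = 400 + 9 = 409
d²(Q, Ursa) = 64 + 121 = 185
d²(Q, Bravo) = 64 + 1 = 65
Q is equidistant from Alpha and Bravo (both at squared distance 65), and every other site is strictly farther — so Q lies on the Alpha–Bravo Voronoi edge.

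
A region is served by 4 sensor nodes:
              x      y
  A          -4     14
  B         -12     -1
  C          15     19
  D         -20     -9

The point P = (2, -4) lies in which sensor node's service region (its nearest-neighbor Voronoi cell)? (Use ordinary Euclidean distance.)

B

Squared Euclidean distances:
|PA|² = (2−(-4))² + (-4−14)² = 36 + 324 = 360
|PB|² = (2−(-12))² + (-4−(-1))² = 196 + 9 = 205
|PC|² = (2−15)² + (-4−19)² = 169 + 529 = 698
|PD|² = (2−(-20))² + (-4−(-9))² = 484 + 25 = 509
B is nearest.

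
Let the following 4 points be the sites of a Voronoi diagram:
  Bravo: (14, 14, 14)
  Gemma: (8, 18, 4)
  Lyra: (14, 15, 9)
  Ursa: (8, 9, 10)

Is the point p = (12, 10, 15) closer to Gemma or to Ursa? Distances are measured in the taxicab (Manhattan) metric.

Ursa

d(p, Gemma) = |12−8| + |10−18| + |15−4| = 4 + 8 + 11 = 23
d(p, Ursa) = |12−8| + |10−9| + |15−10| = 4 + 1 + 5 = 10
23 > 10, so Ursa is closer.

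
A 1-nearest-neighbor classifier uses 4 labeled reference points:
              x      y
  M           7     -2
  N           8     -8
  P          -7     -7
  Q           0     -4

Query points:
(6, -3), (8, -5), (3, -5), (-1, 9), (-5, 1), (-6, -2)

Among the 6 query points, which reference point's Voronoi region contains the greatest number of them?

Q

(6, -3) — d² to each: M:2, N:29, P:185, Q:37 → nearest is M
(8, -5) — d² to each: M:10, N:9, P:229, Q:65 → nearest is N
(3, -5) — d² to each: M:25, N:34, P:104, Q:10 → nearest is Q
(-1, 9) — d² to each: M:185, N:370, P:292, Q:170 → nearest is Q
(-5, 1) — d² to each: M:153, N:250, P:68, Q:50 → nearest is Q
(-6, -2) — d² to each: M:169, N:232, P:26, Q:40 → nearest is P
Tally — M:1, N:1, P:1, Q:3. Q captures the most (3).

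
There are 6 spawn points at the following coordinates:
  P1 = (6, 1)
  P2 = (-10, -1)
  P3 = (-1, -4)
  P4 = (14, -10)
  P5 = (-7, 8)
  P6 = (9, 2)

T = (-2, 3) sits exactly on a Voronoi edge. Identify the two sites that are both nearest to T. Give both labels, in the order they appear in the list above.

P3 and P5

Squared distances from T to each site:
|TP1|² = (-2−6)² + (3−1)² = 64 + 4 = 68
|TP2|² = (-2−(-10))² + (3−(-1))² = 64 + 16 = 80
|TP3|² = (-2−(-1))² + (3−(-4))² = 1 + 49 = 50
|TP4|² = (-2−14)² + (3−(-10))² = 256 + 169 = 425
|TP5|² = (-2−(-7))² + (3−8)² = 25 + 25 = 50
|TP6|² = (-2−9)² + (3−2)² = 121 + 1 = 122
T is equidistant from P3 and P5 (both at squared distance 50), and every other site is strictly farther — so T lies on the P3–P5 Voronoi edge.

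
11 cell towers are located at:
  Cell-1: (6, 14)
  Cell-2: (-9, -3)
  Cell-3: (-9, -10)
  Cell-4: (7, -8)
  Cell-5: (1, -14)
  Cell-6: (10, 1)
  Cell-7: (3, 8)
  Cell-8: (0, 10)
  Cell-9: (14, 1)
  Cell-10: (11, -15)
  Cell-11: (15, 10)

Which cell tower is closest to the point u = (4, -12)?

Cell-5

Since √ is increasing, it suffices to compare squared distances:
d²(u, Cell-1) = (4−6)² + (-12−14)² = 4 + 676 = 680
d²(u, Cell-2) = (4−(-9))² + (-12−(-3))² = 169 + 81 = 250
d²(u, Cell-3) = (4−(-9))² + (-12−(-10))² = 169 + 4 = 173
d²(u, Cell-4) = (4−7)² + (-12−(-8))² = 9 + 16 = 25
d²(u, Cell-5) = (4−1)² + (-12−(-14))² = 9 + 4 = 13
d²(u, Cell-6) = (4−10)² + (-12−1)² = 36 + 169 = 205
d²(u, Cell-7) = (4−3)² + (-12−8)² = 1 + 400 = 401
d²(u, Cell-8) = (4−0)² + (-12−10)² = 16 + 484 = 500
d²(u, Cell-9) = (4−14)² + (-12−1)² = 100 + 169 = 269
d²(u, Cell-10) = (4−11)² + (-12−(-15))² = 49 + 9 = 58
d²(u, Cell-11) = (4−15)² + (-12−10)² = 121 + 484 = 605
Cell-5 is nearest.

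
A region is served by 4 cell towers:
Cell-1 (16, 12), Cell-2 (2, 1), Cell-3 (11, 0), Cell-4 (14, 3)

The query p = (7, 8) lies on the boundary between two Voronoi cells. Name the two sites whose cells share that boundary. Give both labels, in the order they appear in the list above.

Squared distances from p to each site:
d²(p, Cell-1) = (7−16)² + (8−12)² = 81 + 16 = 97
d²(p, Cell-2) = (7−2)² + (8−1)² = 25 + 49 = 74
d²(p, Cell-3) = (7−11)² + (8−0)² = 16 + 64 = 80
d²(p, Cell-4) = (7−14)² + (8−3)² = 49 + 25 = 74
p is equidistant from Cell-2 and Cell-4 (both at squared distance 74), and every other site is strictly farther — so p lies on the Cell-2–Cell-4 Voronoi edge.

Cell-2 and Cell-4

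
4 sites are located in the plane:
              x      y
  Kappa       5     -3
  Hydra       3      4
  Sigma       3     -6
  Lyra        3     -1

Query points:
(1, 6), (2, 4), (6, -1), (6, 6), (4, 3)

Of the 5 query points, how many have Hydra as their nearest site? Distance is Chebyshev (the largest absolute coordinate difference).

(1, 6) — d to each: Kappa:9, Hydra:2, Sigma:12, Lyra:7 → nearest is Hydra
(2, 4) — d to each: Kappa:7, Hydra:1, Sigma:10, Lyra:5 → nearest is Hydra
(6, -1) — d to each: Kappa:2, Hydra:5, Sigma:5, Lyra:3 → nearest is Kappa
(6, 6) — d to each: Kappa:9, Hydra:3, Sigma:12, Lyra:7 → nearest is Hydra
(4, 3) — d to each: Kappa:6, Hydra:1, Sigma:9, Lyra:4 → nearest is Hydra
4 of the 5 points have Hydra as nearest.

4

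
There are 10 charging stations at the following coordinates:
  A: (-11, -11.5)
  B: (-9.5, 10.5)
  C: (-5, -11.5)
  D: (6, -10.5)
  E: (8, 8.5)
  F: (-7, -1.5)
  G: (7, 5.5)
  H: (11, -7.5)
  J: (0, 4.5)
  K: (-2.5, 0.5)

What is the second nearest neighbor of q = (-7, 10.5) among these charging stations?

J

Since √ is increasing, it suffices to compare squared distances:
|qA|² = 16 + 484 = 500
|qB|² = 6.25 + 0 = 6.25
|qC|² = 4 + 484 = 488
|qD|² = 169 + 441 = 610
|qE|² = 225 + 4 = 229
|qF|² = 0 + 144 = 144
|qG|² = 196 + 25 = 221
|qH|² = 324 + 324 = 648
|qJ|² = 49 + 36 = 85
|qK|² = 20.25 + 100 = 120.25
Sorted ascending: B, J, K, … — the second-nearest is J.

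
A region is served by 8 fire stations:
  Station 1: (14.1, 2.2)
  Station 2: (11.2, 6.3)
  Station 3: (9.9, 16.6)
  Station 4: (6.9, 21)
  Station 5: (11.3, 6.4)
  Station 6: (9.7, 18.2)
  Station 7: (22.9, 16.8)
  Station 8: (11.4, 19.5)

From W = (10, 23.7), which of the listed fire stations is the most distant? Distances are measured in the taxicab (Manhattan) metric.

Station 1

d(W, Station 1) = |10−14.1| + |23.7−2.2| = 4.1 + 21.5 = 25.6
d(W, Station 2) = |10−11.2| + |23.7−6.3| = 1.2 + 17.4 = 18.6
d(W, Station 3) = |10−9.9| + |23.7−16.6| = 0.1 + 7.1 = 7.2
d(W, Station 4) = |10−6.9| + |23.7−21| = 3.1 + 2.7 = 5.8
d(W, Station 5) = |10−11.3| + |23.7−6.4| = 1.3 + 17.3 = 18.6
d(W, Station 6) = |10−9.7| + |23.7−18.2| = 0.3 + 5.5 = 5.8
d(W, Station 7) = |10−22.9| + |23.7−16.8| = 12.9 + 6.9 = 19.8
d(W, Station 8) = |10−11.4| + |23.7−19.5| = 1.4 + 4.2 = 5.6
The largest is to Station 1.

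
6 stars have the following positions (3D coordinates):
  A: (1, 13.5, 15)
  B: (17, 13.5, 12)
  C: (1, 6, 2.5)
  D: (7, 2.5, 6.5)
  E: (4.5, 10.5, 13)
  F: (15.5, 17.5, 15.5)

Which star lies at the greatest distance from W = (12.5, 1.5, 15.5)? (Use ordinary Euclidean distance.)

Since √ is increasing, it suffices to compare squared distances:
|WA|² = (12.5−1)² + (1.5−13.5)² + (15.5−15)² = 132.25 + 144 + 0.25 = 276.5
|WB|² = (12.5−17)² + (1.5−13.5)² + (15.5−12)² = 20.25 + 144 + 12.25 = 176.5
|WC|² = (12.5−1)² + (1.5−6)² + (15.5−2.5)² = 132.25 + 20.25 + 169 = 321.5
|WD|² = (12.5−7)² + (1.5−2.5)² + (15.5−6.5)² = 30.25 + 1 + 81 = 112.25
|WE|² = (12.5−4.5)² + (1.5−10.5)² + (15.5−13)² = 64 + 81 + 6.25 = 151.25
|WF|² = (12.5−15.5)² + (1.5−17.5)² + (15.5−15.5)² = 9 + 256 + 0 = 265
The largest is to C.

C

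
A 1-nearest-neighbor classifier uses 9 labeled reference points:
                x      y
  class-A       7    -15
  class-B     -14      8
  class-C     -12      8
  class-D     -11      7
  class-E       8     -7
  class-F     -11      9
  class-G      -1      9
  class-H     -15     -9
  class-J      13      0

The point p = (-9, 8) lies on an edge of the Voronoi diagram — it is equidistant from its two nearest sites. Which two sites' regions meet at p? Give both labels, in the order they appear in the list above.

class-D and class-F

Squared distances from p to each site:
d²(p, class-A) = 256 + 529 = 785
d²(p, class-B) = 25 + 0 = 25
d²(p, class-C) = 9 + 0 = 9
d²(p, class-D) = 4 + 1 = 5
d²(p, class-E) = 289 + 225 = 514
d²(p, class-F) = 4 + 1 = 5
d²(p, class-G) = 64 + 1 = 65
d²(p, class-H) = 36 + 289 = 325
d²(p, class-J) = 484 + 64 = 548
p is equidistant from class-D and class-F (both at squared distance 5), and every other site is strictly farther — so p lies on the class-D–class-F Voronoi edge.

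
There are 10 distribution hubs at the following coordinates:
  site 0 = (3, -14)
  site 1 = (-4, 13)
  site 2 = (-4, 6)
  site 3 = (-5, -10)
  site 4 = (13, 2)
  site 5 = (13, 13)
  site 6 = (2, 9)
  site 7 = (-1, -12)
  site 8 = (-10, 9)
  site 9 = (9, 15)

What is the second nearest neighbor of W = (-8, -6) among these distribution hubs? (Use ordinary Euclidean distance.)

Squared Euclidean distances:
d²(W, site 0) = (-8−3)² + (-6−(-14))² = 121 + 64 = 185
d²(W, site 1) = (-8−(-4))² + (-6−13)² = 16 + 361 = 377
d²(W, site 2) = (-8−(-4))² + (-6−6)² = 16 + 144 = 160
d²(W, site 3) = (-8−(-5))² + (-6−(-10))² = 9 + 16 = 25
d²(W, site 4) = (-8−13)² + (-6−2)² = 441 + 64 = 505
d²(W, site 5) = (-8−13)² + (-6−13)² = 441 + 361 = 802
d²(W, site 6) = (-8−2)² + (-6−9)² = 100 + 225 = 325
d²(W, site 7) = (-8−(-1))² + (-6−(-12))² = 49 + 36 = 85
d²(W, site 8) = (-8−(-10))² + (-6−9)² = 4 + 225 = 229
d²(W, site 9) = (-8−9)² + (-6−15)² = 289 + 441 = 730
Sorted ascending: site 3, site 7, site 2, … — the second-nearest is site 7.

site 7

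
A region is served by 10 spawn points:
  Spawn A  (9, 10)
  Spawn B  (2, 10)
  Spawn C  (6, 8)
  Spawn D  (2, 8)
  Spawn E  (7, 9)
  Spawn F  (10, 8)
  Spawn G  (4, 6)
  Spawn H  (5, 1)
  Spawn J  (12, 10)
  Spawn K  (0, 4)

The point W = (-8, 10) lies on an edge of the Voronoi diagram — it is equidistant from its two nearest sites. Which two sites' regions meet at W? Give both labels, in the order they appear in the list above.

Squared distances from W to each site:
d²(W, Spawn A) = 289 + 0 = 289
d²(W, Spawn B) = 100 + 0 = 100
d²(W, Spawn C) = 196 + 4 = 200
d²(W, Spawn D) = 100 + 4 = 104
d²(W, Spawn E) = 225 + 1 = 226
d²(W, Spawn F) = 324 + 4 = 328
d²(W, Spawn G) = 144 + 16 = 160
d²(W, Spawn H) = 169 + 81 = 250
d²(W, Spawn J) = 400 + 0 = 400
d²(W, Spawn K) = 64 + 36 = 100
W is equidistant from Spawn B and Spawn K (both at squared distance 100), and every other site is strictly farther — so W lies on the Spawn B–Spawn K Voronoi edge.

Spawn B and Spawn K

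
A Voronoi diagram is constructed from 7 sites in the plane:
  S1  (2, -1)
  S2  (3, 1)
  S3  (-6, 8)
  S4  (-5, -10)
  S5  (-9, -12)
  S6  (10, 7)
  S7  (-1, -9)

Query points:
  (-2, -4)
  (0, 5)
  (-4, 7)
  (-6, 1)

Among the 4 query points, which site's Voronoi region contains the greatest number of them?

(-2, -4) — d² to each: S1:25, S2:50, S3:160, S4:45, S5:113, S6:265, S7:26 → nearest is S1
(0, 5) — d² to each: S1:40, S2:25, S3:45, S4:250, S5:370, S6:104, S7:197 → nearest is S2
(-4, 7) — d² to each: S1:100, S2:85, S3:5, S4:290, S5:386, S6:196, S7:265 → nearest is S3
(-6, 1) — d² to each: S1:68, S2:81, S3:49, S4:122, S5:178, S6:292, S7:125 → nearest is S3
Tally — S1:1, S2:1, S3:2. S3 captures the most (2).

S3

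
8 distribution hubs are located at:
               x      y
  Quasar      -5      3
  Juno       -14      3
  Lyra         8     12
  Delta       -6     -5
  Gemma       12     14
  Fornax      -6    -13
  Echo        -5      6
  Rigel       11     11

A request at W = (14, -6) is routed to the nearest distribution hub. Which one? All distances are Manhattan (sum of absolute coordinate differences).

d(W, Quasar) = 19 + 9 = 28
d(W, Juno) = 28 + 9 = 37
d(W, Lyra) = 6 + 18 = 24
d(W, Delta) = 20 + 1 = 21
d(W, Gemma) = 2 + 20 = 22
d(W, Fornax) = 20 + 7 = 27
d(W, Echo) = 19 + 12 = 31
d(W, Rigel) = 3 + 17 = 20
Minimum is at Rigel.

Rigel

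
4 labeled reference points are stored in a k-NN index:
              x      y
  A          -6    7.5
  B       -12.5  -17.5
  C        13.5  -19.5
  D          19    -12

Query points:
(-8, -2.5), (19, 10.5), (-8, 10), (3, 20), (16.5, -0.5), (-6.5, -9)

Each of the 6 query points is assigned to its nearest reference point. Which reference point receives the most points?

A

(-8, -2.5) — d² to each: A:104, B:245.25, C:751.25, D:819.25 → nearest is A
(19, 10.5) — d² to each: A:634, B:1776.25, C:930.25, D:506.25 → nearest is D
(-8, 10) — d² to each: A:10.25, B:776.5, C:1332.5, D:1213 → nearest is A
(3, 20) — d² to each: A:237.25, B:1646.5, C:1670.5, D:1280 → nearest is A
(16.5, -0.5) — d² to each: A:570.25, B:1130, C:370, D:138.5 → nearest is D
(-6.5, -9) — d² to each: A:272.5, B:108.25, C:510.25, D:659.25 → nearest is B
Tally — A:3, B:1, D:2. A captures the most (3).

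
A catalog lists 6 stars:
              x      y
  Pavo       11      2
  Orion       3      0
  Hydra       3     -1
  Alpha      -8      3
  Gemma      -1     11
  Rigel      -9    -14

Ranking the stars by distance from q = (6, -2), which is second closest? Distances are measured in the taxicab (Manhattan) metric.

Orion

d(q, Pavo) = 5 + 4 = 9
d(q, Orion) = 3 + 2 = 5
d(q, Hydra) = 3 + 1 = 4
d(q, Alpha) = 14 + 5 = 19
d(q, Gemma) = 7 + 13 = 20
d(q, Rigel) = 15 + 12 = 27
Sorted ascending: Hydra, Orion, Pavo, … — the second-nearest is Orion.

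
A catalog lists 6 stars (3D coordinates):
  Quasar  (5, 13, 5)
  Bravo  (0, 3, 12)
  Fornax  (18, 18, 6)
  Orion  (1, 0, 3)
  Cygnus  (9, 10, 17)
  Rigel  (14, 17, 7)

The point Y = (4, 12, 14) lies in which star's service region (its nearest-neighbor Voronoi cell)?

Squared Euclidean distances:
d²(Y, Quasar) = 1 + 1 + 81 = 83
d²(Y, Bravo) = 16 + 81 + 4 = 101
d²(Y, Fornax) = 196 + 36 + 64 = 296
d²(Y, Orion) = 9 + 144 + 121 = 274
d²(Y, Cygnus) = 25 + 4 + 9 = 38
d²(Y, Rigel) = 100 + 25 + 49 = 174
The smallest is to Cygnus, so Y lies in the Voronoi region of Cygnus.

Cygnus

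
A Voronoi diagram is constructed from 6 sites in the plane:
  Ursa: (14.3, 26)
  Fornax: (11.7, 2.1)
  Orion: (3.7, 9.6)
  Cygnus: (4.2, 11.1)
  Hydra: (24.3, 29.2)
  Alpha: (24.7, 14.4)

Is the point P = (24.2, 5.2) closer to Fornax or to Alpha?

Alpha

Compare squared distances:
d²(P, Fornax) = (24.2−11.7)² + (5.2−2.1)² = 156.25 + 9.61 = 165.86
d²(P, Alpha) = (24.2−24.7)² + (5.2−14.4)² = 0.25 + 84.64 = 84.89
165.86 > 84.89, so Alpha is closer.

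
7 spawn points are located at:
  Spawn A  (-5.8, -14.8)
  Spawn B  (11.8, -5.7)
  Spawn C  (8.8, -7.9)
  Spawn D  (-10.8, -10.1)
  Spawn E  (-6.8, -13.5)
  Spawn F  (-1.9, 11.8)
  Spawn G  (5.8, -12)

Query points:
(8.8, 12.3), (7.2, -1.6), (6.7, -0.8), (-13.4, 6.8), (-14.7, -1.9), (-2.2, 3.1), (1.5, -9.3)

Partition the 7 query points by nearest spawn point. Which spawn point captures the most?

(8.8, 12.3) — d² to each: Spawn A:947.57, Spawn B:333, Spawn C:408.04, Spawn D:885.92, Spawn E:909, Spawn F:114.74, Spawn G:599.49 → nearest is Spawn F
(7.2, -1.6) — d² to each: Spawn A:343.24, Spawn B:37.97, Spawn C:42.25, Spawn D:396.25, Spawn E:337.61, Spawn F:262.37, Spawn G:110.12 → nearest is Spawn B
(6.7, -0.8) — d² to each: Spawn A:352.25, Spawn B:50.02, Spawn C:54.82, Spawn D:392.74, Spawn E:343.54, Spawn F:232.72, Spawn G:126.25 → nearest is Spawn B
(-13.4, 6.8) — d² to each: Spawn A:524.32, Spawn B:791.29, Spawn C:708.93, Spawn D:292.37, Spawn E:455.65, Spawn F:157.25, Spawn G:722.08 → nearest is Spawn F
(-14.7, -1.9) — d² to each: Spawn A:245.62, Spawn B:716.69, Spawn C:588.25, Spawn D:82.45, Spawn E:196.97, Spawn F:351.53, Spawn G:522.26 → nearest is Spawn D
(-2.2, 3.1) — d² to each: Spawn A:333.37, Spawn B:273.44, Spawn C:242, Spawn D:248.2, Spawn E:296.72, Spawn F:75.78, Spawn G:292.01 → nearest is Spawn F
(1.5, -9.3) — d² to each: Spawn A:83.54, Spawn B:119.05, Spawn C:55.25, Spawn D:151.93, Spawn E:86.53, Spawn F:456.77, Spawn G:25.78 → nearest is Spawn G
Tally — Spawn B:2, Spawn D:1, Spawn F:3, Spawn G:1. Spawn F captures the most (3).

Spawn F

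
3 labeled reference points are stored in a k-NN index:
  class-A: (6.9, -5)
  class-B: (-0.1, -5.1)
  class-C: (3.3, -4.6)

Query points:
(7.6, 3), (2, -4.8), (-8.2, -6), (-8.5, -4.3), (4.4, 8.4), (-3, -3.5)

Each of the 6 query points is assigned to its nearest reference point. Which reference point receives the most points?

class-B

(7.6, 3) — d² to each: class-A:64.49, class-B:124.9, class-C:76.25 → nearest is class-A
(2, -4.8) — d² to each: class-A:24.05, class-B:4.5, class-C:1.73 → nearest is class-C
(-8.2, -6) — d² to each: class-A:229.01, class-B:66.42, class-C:134.21 → nearest is class-B
(-8.5, -4.3) — d² to each: class-A:237.65, class-B:71.2, class-C:139.33 → nearest is class-B
(4.4, 8.4) — d² to each: class-A:185.81, class-B:202.5, class-C:170.21 → nearest is class-C
(-3, -3.5) — d² to each: class-A:100.26, class-B:10.97, class-C:40.9 → nearest is class-B
Tally — class-A:1, class-B:3, class-C:2. class-B captures the most (3).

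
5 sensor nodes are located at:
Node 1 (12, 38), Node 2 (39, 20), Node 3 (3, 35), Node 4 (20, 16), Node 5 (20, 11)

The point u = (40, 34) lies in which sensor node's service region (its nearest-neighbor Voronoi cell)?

Compare squared distances (the ordering matches that of the actual distances):
d²(u, Node 1) = (40−12)² + (34−38)² = 784 + 16 = 800
d²(u, Node 2) = (40−39)² + (34−20)² = 1 + 196 = 197
d²(u, Node 3) = (40−3)² + (34−35)² = 1369 + 1 = 1370
d²(u, Node 4) = (40−20)² + (34−16)² = 400 + 324 = 724
d²(u, Node 5) = (40−20)² + (34−11)² = 400 + 529 = 929
The smallest is to Node 2, so u lies in the Voronoi region of Node 2.

Node 2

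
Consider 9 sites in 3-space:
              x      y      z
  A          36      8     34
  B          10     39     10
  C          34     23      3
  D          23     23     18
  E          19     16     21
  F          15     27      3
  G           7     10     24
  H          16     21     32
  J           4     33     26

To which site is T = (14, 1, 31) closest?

Squared Euclidean distances:
|TA|² = (14−36)² + (1−8)² + (31−34)² = 484 + 49 + 9 = 542
|TB|² = (14−10)² + (1−39)² + (31−10)² = 16 + 1444 + 441 = 1901
|TC|² = (14−34)² + (1−23)² + (31−3)² = 400 + 484 + 784 = 1668
|TD|² = (14−23)² + (1−23)² + (31−18)² = 81 + 484 + 169 = 734
|TE|² = (14−19)² + (1−16)² + (31−21)² = 25 + 225 + 100 = 350
|TF|² = (14−15)² + (1−27)² + (31−3)² = 1 + 676 + 784 = 1461
|TG|² = (14−7)² + (1−10)² + (31−24)² = 49 + 81 + 49 = 179
|TH|² = (14−16)² + (1−21)² + (31−32)² = 4 + 400 + 1 = 405
|TJ|² = (14−4)² + (1−33)² + (31−26)² = 100 + 1024 + 25 = 1149
The smallest is to G, so T lies in the Voronoi region of G.

G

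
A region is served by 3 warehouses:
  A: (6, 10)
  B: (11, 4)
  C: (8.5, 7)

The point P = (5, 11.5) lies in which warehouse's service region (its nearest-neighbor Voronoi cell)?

Compare squared distances (the ordering matches that of the actual distances):
|PA|² = (5−6)² + (11.5−10)² = 1 + 2.25 = 3.25
|PB|² = (5−11)² + (11.5−4)² = 36 + 56.25 = 92.25
|PC|² = (5−8.5)² + (11.5−7)² = 12.25 + 20.25 = 32.5
A is nearest.

A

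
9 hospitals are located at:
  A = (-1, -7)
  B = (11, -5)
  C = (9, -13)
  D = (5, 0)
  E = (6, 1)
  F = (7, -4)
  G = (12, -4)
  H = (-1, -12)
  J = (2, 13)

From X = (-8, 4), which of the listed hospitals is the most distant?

C

Squared Euclidean distances:
|XA|² = (-8−(-1))² + (4−(-7))² = 49 + 121 = 170
|XB|² = (-8−11)² + (4−(-5))² = 361 + 81 = 442
|XC|² = (-8−9)² + (4−(-13))² = 289 + 289 = 578
|XD|² = (-8−5)² + (4−0)² = 169 + 16 = 185
|XE|² = (-8−6)² + (4−1)² = 196 + 9 = 205
|XF|² = (-8−7)² + (4−(-4))² = 225 + 64 = 289
|XG|² = (-8−12)² + (4−(-4))² = 400 + 64 = 464
|XH|² = (-8−(-1))² + (4−(-12))² = 49 + 256 = 305
|XJ|² = (-8−2)² + (4−13)² = 100 + 81 = 181
The largest is to C.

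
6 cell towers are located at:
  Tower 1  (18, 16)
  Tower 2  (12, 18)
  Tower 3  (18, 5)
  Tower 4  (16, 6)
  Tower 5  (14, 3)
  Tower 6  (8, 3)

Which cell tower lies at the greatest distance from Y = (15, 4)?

Tower 2

Squared Euclidean distances:
d²(Y, Tower 1) = 9 + 144 = 153
d²(Y, Tower 2) = 9 + 196 = 205
d²(Y, Tower 3) = 9 + 1 = 10
d²(Y, Tower 4) = 1 + 4 = 5
d²(Y, Tower 5) = 1 + 1 = 2
d²(Y, Tower 6) = 49 + 1 = 50
The largest is to Tower 2.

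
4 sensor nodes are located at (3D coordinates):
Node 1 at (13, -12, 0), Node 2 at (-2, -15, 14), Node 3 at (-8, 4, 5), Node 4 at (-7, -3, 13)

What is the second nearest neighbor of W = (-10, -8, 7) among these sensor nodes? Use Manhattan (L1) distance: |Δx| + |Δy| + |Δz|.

Node 3

d(W, Node 1) = |-10−13| + |-8−(-12)| + |7−0| = 23 + 4 + 7 = 34
d(W, Node 2) = |-10−(-2)| + |-8−(-15)| + |7−14| = 8 + 7 + 7 = 22
d(W, Node 3) = |-10−(-8)| + |-8−4| + |7−5| = 2 + 12 + 2 = 16
d(W, Node 4) = |-10−(-7)| + |-8−(-3)| + |7−13| = 3 + 5 + 6 = 14
Sorted ascending: Node 4, Node 3, Node 2, … — the second-nearest is Node 3.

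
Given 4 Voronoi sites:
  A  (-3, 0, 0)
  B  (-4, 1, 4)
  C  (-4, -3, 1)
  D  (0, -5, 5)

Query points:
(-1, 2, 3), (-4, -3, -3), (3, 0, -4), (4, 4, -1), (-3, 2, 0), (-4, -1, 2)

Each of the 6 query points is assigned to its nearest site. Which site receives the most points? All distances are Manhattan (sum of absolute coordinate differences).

(-1, 2, 3) — d to each: A:7, B:5, C:10, D:10 → nearest is B
(-4, -3, -3) — d to each: A:7, B:11, C:4, D:14 → nearest is C
(3, 0, -4) — d to each: A:10, B:16, C:15, D:17 → nearest is A
(4, 4, -1) — d to each: A:12, B:16, C:17, D:19 → nearest is A
(-3, 2, 0) — d to each: A:2, B:6, C:7, D:15 → nearest is A
(-4, -1, 2) — d to each: A:4, B:4, C:3, D:11 → nearest is C
Tally — A:3, B:1, C:2. A captures the most (3).

A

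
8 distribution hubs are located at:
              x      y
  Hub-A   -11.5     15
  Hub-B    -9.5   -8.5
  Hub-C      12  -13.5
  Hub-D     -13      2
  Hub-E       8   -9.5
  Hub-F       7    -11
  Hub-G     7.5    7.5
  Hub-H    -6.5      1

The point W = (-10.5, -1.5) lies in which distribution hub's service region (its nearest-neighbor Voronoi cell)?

Compare squared distances (the ordering matches that of the actual distances):
d²(W, Hub-A) = 1 + 272.25 = 273.25
d²(W, Hub-B) = 1 + 49 = 50
d²(W, Hub-C) = 506.25 + 144 = 650.25
d²(W, Hub-D) = 6.25 + 12.25 = 18.5
d²(W, Hub-E) = 342.25 + 64 = 406.25
d²(W, Hub-F) = 306.25 + 90.25 = 396.5
d²(W, Hub-G) = 324 + 81 = 405
d²(W, Hub-H) = 16 + 6.25 = 22.25
Hub-D is nearest.

Hub-D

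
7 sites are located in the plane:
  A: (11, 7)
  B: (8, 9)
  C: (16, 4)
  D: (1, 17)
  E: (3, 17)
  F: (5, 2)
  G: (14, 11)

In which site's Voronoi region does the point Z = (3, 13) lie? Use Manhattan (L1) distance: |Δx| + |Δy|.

E

d(Z,A) = |3−11| + |13−7| = 8 + 6 = 14
d(Z,B) = |3−8| + |13−9| = 5 + 4 = 9
d(Z,C) = |3−16| + |13−4| = 13 + 9 = 22
d(Z,D) = |3−1| + |13−17| = 2 + 4 = 6
d(Z,E) = |3−3| + |13−17| = 0 + 4 = 4
d(Z,F) = |3−5| + |13−2| = 2 + 11 = 13
d(Z,G) = |3−14| + |13−11| = 11 + 2 = 13
The smallest is to E, so Z lies in the Voronoi region of E.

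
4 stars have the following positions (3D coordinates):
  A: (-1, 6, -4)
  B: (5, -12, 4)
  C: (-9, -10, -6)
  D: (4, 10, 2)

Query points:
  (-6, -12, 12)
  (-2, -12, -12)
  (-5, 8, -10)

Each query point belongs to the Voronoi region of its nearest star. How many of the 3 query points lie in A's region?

(-6, -12, 12) — d² to each: A:605, B:185, C:337, D:684 → nearest is B
(-2, -12, -12) — d² to each: A:389, B:305, C:89, D:716 → nearest is C
(-5, 8, -10) — d² to each: A:56, B:696, C:356, D:229 → nearest is A
1 of the 3 points has A as nearest.

1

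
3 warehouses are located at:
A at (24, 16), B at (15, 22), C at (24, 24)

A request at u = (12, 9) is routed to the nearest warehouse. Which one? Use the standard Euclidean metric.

Squared Euclidean distances:
|uA|² = (12−24)² + (9−16)² = 144 + 49 = 193
|uB|² = (12−15)² + (9−22)² = 9 + 169 = 178
|uC|² = (12−24)² + (9−24)² = 144 + 225 = 369
The smallest is to B, so u lies in the Voronoi region of B.

B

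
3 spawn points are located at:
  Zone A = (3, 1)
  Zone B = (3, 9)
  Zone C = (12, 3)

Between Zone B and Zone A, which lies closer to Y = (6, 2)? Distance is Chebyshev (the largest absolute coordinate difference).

d(Y, Zone B) = max(3, 7) = 7
d(Y, Zone A) = max(3, 1) = 3
7 > 3, so Zone A is closer.

Zone A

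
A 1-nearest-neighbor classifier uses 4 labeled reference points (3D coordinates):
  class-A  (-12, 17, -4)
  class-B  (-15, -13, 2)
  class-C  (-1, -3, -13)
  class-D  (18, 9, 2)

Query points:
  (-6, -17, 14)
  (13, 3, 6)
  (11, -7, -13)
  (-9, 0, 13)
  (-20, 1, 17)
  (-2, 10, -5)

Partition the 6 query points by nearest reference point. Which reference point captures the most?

(-6, -17, 14) — d² to each: class-A:1516, class-B:241, class-C:950, class-D:1396 → nearest is class-B
(13, 3, 6) — d² to each: class-A:921, class-B:1056, class-C:593, class-D:77 → nearest is class-D
(11, -7, -13) — d² to each: class-A:1186, class-B:937, class-C:160, class-D:530 → nearest is class-C
(-9, 0, 13) — d² to each: class-A:587, class-B:326, class-C:749, class-D:931 → nearest is class-B
(-20, 1, 17) — d² to each: class-A:761, class-B:446, class-C:1277, class-D:1733 → nearest is class-B
(-2, 10, -5) — d² to each: class-A:150, class-B:747, class-C:234, class-D:450 → nearest is class-A
Tally — class-A:1, class-B:3, class-C:1, class-D:1. class-B captures the most (3).

class-B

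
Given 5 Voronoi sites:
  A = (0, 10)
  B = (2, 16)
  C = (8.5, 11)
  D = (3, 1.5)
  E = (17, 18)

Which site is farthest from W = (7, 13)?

Compare squared distances (the ordering matches that of the actual distances):
|WA|² = (7−0)² + (13−10)² = 49 + 9 = 58
|WB|² = (7−2)² + (13−16)² = 25 + 9 = 34
|WC|² = (7−8.5)² + (13−11)² = 2.25 + 4 = 6.25
|WD|² = (7−3)² + (13−1.5)² = 16 + 132.25 = 148.25
|WE|² = (7−17)² + (13−18)² = 100 + 25 = 125
The largest is to D.

D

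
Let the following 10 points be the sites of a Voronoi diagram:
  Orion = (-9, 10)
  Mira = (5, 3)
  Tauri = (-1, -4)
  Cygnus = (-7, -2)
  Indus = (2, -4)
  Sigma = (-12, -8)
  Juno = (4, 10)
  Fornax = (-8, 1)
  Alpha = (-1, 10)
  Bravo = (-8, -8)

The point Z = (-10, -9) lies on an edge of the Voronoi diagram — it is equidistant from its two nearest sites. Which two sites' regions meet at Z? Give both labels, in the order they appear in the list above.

Sigma and Bravo

Squared distances from Z to each site:
d²(Z, Orion) = (-10−(-9))² + (-9−10)² = 1 + 361 = 362
d²(Z, Mira) = (-10−5)² + (-9−3)² = 225 + 144 = 369
d²(Z, Tauri) = (-10−(-1))² + (-9−(-4))² = 81 + 25 = 106
d²(Z, Cygnus) = (-10−(-7))² + (-9−(-2))² = 9 + 49 = 58
d²(Z, Indus) = (-10−2)² + (-9−(-4))² = 144 + 25 = 169
d²(Z, Sigma) = (-10−(-12))² + (-9−(-8))² = 4 + 1 = 5
d²(Z, Juno) = (-10−4)² + (-9−10)² = 196 + 361 = 557
d²(Z, Fornax) = (-10−(-8))² + (-9−1)² = 4 + 100 = 104
d²(Z, Alpha) = (-10−(-1))² + (-9−10)² = 81 + 361 = 442
d²(Z, Bravo) = (-10−(-8))² + (-9−(-8))² = 4 + 1 = 5
Z is equidistant from Sigma and Bravo (both at squared distance 5), and every other site is strictly farther — so Z lies on the Sigma–Bravo Voronoi edge.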